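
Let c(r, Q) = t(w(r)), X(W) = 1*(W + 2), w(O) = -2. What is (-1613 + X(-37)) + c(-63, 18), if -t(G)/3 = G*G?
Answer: -1660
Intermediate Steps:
t(G) = -3*G² (t(G) = -3*G*G = -3*G²)
X(W) = 2 + W (X(W) = 1*(2 + W) = 2 + W)
c(r, Q) = -12 (c(r, Q) = -3*(-2)² = -3*4 = -12)
(-1613 + X(-37)) + c(-63, 18) = (-1613 + (2 - 37)) - 12 = (-1613 - 35) - 12 = -1648 - 12 = -1660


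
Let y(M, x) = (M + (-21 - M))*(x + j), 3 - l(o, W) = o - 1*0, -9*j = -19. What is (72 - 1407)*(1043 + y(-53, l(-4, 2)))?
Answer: -1136975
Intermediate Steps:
j = 19/9 (j = -1/9*(-19) = 19/9 ≈ 2.1111)
l(o, W) = 3 - o (l(o, W) = 3 - (o - 1*0) = 3 - (o + 0) = 3 - o)
y(M, x) = -133/3 - 21*x (y(M, x) = (M + (-21 - M))*(x + 19/9) = -21*(19/9 + x) = -133/3 - 21*x)
(72 - 1407)*(1043 + y(-53, l(-4, 2))) = (72 - 1407)*(1043 + (-133/3 - 21*(3 - 1*(-4)))) = -1335*(1043 + (-133/3 - 21*(3 + 4))) = -1335*(1043 + (-133/3 - 21*7)) = -1335*(1043 + (-133/3 - 147)) = -1335*(1043 - 574/3) = -1335*2555/3 = -1136975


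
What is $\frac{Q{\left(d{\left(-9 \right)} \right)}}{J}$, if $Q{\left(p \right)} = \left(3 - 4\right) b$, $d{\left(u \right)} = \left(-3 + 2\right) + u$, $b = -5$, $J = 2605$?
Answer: $\frac{1}{521} \approx 0.0019194$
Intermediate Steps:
$d{\left(u \right)} = -1 + u$
$Q{\left(p \right)} = 5$ ($Q{\left(p \right)} = \left(3 - 4\right) \left(-5\right) = \left(-1\right) \left(-5\right) = 5$)
$\frac{Q{\left(d{\left(-9 \right)} \right)}}{J} = \frac{5}{2605} = 5 \cdot \frac{1}{2605} = \frac{1}{521}$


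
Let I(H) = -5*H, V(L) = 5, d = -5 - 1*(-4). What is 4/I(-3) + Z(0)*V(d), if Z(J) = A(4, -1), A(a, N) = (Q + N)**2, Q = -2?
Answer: 679/15 ≈ 45.267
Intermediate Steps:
d = -1 (d = -5 + 4 = -1)
A(a, N) = (-2 + N)**2
Z(J) = 9 (Z(J) = (-2 - 1)**2 = (-3)**2 = 9)
4/I(-3) + Z(0)*V(d) = 4/((-5*(-3))) + 9*5 = 4/15 + 45 = 679/15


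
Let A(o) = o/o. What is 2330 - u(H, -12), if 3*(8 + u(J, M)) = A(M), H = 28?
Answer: 7013/3 ≈ 2337.7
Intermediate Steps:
A(o) = 1
u(J, M) = -23/3 (u(J, M) = -8 + (⅓)*1 = -8 + ⅓ = -23/3)
2330 - u(H, -12) = 2330 - 1*(-23/3) = 2330 + 23/3 = 7013/3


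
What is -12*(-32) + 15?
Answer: 399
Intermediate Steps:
-12*(-32) + 15 = 384 + 15 = 399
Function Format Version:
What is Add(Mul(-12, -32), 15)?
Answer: 399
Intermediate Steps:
Add(Mul(-12, -32), 15) = Add(384, 15) = 399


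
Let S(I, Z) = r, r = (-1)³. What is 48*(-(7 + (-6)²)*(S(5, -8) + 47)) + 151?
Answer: -94793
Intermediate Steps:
r = -1
S(I, Z) = -1
48*(-(7 + (-6)²)*(S(5, -8) + 47)) + 151 = 48*(-(7 + (-6)²)*(-1 + 47)) + 151 = 48*(-(7 + 36)*46) + 151 = 48*(-43*46) + 151 = 48*(-1*1978) + 151 = 48*(-1978) + 151 = -94944 + 151 = -94793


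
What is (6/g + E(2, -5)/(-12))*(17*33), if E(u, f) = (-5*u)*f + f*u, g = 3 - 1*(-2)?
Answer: -5984/5 ≈ -1196.8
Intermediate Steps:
g = 5 (g = 3 + 2 = 5)
E(u, f) = -4*f*u (E(u, f) = -5*f*u + f*u = -4*f*u)
(6/g + E(2, -5)/(-12))*(17*33) = (6/5 - 4*(-5)*2/(-12))*(17*33) = (6*(⅕) + 40*(-1/12))*561 = (6/5 - 10/3)*561 = -32/15*561 = -5984/5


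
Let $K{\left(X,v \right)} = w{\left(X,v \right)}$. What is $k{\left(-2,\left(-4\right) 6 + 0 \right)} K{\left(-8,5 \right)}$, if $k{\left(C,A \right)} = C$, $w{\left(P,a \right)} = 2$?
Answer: $-4$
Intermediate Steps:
$K{\left(X,v \right)} = 2$
$k{\left(-2,\left(-4\right) 6 + 0 \right)} K{\left(-8,5 \right)} = \left(-2\right) 2 = -4$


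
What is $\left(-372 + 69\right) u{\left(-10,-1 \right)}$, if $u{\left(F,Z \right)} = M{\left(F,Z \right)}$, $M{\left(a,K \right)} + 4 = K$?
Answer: $1515$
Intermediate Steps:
$M{\left(a,K \right)} = -4 + K$
$u{\left(F,Z \right)} = -4 + Z$
$\left(-372 + 69\right) u{\left(-10,-1 \right)} = \left(-372 + 69\right) \left(-4 - 1\right) = \left(-303\right) \left(-5\right) = 1515$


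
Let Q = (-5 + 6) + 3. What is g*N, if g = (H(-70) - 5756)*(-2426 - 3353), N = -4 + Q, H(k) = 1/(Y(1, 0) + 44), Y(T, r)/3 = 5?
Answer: 0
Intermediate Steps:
Y(T, r) = 15 (Y(T, r) = 3*5 = 15)
Q = 4 (Q = 1 + 3 = 4)
H(k) = 1/59 (H(k) = 1/(15 + 44) = 1/59)
N = 0 (N = -4 + 4 = 0)
g = 1962565737/59 (g = (1/59 - 5756)*(-2426 - 3353) = -339603/59*(-5779) = 1962565737/59 ≈ 3.3264e+7)
g*N = (1962565737/59)*0 = 0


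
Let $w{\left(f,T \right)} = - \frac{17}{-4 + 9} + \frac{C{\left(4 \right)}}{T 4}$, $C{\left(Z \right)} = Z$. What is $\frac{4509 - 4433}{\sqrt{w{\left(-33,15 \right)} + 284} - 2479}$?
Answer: $- \frac{565212}{18435481} - \frac{76 \sqrt{2526}}{18435481} \approx -0.030866$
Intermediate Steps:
$w{\left(f,T \right)} = - \frac{17}{5} + \frac{1}{T}$ ($w{\left(f,T \right)} = - \frac{17}{-4 + 9} + \frac{4}{T 4} = - \frac{17}{5} + \frac{4}{4 T} = \left(-17\right) \frac{1}{5} + 4 \frac{1}{4 T} = - \frac{17}{5} + \frac{1}{T}$)
$\frac{4509 - 4433}{\sqrt{w{\left(-33,15 \right)} + 284} - 2479} = \frac{4509 - 4433}{\sqrt{\left(- \frac{17}{5} + \frac{1}{15}\right) + 284} - 2479} = \frac{76}{\sqrt{\left(- \frac{17}{5} + \frac{1}{15}\right) + 284} - 2479} = \frac{76}{\sqrt{- \frac{10}{3} + 284} - 2479} = \frac{76}{\sqrt{\frac{842}{3}} - 2479} = \frac{76}{\frac{\sqrt{2526}}{3} - 2479} = \frac{76}{-2479 + \frac{\sqrt{2526}}{3}}$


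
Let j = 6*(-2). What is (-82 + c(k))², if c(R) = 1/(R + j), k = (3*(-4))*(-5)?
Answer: 15484225/2304 ≈ 6720.6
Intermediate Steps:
j = -12
k = 60 (k = -12*(-5) = 60)
c(R) = 1/(-12 + R) (c(R) = 1/(R - 12) = 1/(-12 + R))
(-82 + c(k))² = (-82 + 1/(-12 + 60))² = (-82 + 1/48)² = (-3935/48)² = 15484225/2304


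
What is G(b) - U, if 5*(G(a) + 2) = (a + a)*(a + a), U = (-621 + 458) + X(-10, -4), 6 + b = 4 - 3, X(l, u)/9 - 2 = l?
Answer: 253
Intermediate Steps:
X(l, u) = 18 + 9*l
b = -5 (b = -6 + (4 - 3) = -6 + 1 = -5)
U = -235 (U = (-621 + 458) + (18 + 9*(-10)) = -163 + (18 - 90) = -163 - 72 = -235)
G(a) = -2 + 4*a**2/5 (G(a) = -2 + ((a + a)*(a + a))/5 = -2 + ((2*a)*(2*a))/5 = -2 + (4*a**2)/5 = -2 + 4*a**2/5)
G(b) - U = (-2 + (4/5)*(-5)**2) - 1*(-235) = (-2 + (4/5)*25) + 235 = (-2 + 20) + 235 = 18 + 235 = 253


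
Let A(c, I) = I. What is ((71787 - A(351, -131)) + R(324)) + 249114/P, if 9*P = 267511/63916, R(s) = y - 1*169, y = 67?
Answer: 162512903792/267511 ≈ 6.0750e+5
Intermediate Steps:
R(s) = -102 (R(s) = 67 - 1*169 = 67 - 169 = -102)
P = 267511/575244 (P = (267511/63916)/9 = (267511*(1/63916))/9 = (⅑)*(267511/63916) = 267511/575244 ≈ 0.46504)
((71787 - A(351, -131)) + R(324)) + 249114/P = ((71787 - 1*(-131)) - 102) + 249114/(267511/575244) = ((71787 + 131) - 102) + 249114*(575244/267511) = (71918 - 102) + 143301333816/267511 = 71816 + 143301333816/267511 = 162512903792/267511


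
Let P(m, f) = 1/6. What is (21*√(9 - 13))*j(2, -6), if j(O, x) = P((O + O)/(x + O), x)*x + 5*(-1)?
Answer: -252*I ≈ -252.0*I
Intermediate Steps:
P(m, f) = ⅙
j(O, x) = -5 + x/6 (j(O, x) = x/6 + 5*(-1) = x/6 - 5 = -5 + x/6)
(21*√(9 - 13))*j(2, -6) = (21*√(9 - 13))*(-5 + (⅙)*(-6)) = (21*√(-4))*(-5 - 1) = (21*(2*I))*(-6) = (42*I)*(-6) = -252*I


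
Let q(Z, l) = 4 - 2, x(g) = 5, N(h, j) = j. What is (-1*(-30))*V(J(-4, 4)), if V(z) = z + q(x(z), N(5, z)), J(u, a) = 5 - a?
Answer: 90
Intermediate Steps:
q(Z, l) = 2
V(z) = 2 + z (V(z) = z + 2 = 2 + z)
(-1*(-30))*V(J(-4, 4)) = (-1*(-30))*(2 + (5 - 1*4)) = 30*(2 + (5 - 4)) = 30*(2 + 1) = 30*3 = 90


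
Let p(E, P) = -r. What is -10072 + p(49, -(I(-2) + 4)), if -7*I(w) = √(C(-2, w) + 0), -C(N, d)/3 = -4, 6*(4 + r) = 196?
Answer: -30302/3 ≈ -10101.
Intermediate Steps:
r = 86/3 (r = -4 + (⅙)*196 = -4 + 98/3 = 86/3 ≈ 28.667)
C(N, d) = 12 (C(N, d) = -3*(-4) = 12)
I(w) = -2*√3/7 (I(w) = -√(12 + 0)/7 = -2*√3/7)
p(E, P) = -86/3 (p(E, P) = -1*86/3 = -86/3)
-10072 + p(49, -(I(-2) + 4)) = -10072 - 86/3 = -30302/3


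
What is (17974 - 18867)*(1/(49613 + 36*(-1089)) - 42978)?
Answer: 399490694893/10409 ≈ 3.8379e+7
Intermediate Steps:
(17974 - 18867)*(1/(49613 + 36*(-1089)) - 42978) = -893*(1/(49613 - 39204) - 42978) = -893*(1/10409 - 42978) = -893*(-447358001/10409) = 399490694893/10409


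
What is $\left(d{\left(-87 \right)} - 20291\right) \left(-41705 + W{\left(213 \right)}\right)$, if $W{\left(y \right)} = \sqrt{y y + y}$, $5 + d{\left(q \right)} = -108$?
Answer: $850948820 - 20404 \sqrt{45582} \approx 8.4659 \cdot 10^{8}$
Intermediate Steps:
$d{\left(q \right)} = -113$ ($d{\left(q \right)} = -5 - 108 = -113$)
$W{\left(y \right)} = \sqrt{y + y^{2}}$ ($W{\left(y \right)} = \sqrt{y^{2} + y} = \sqrt{y + y^{2}}$)
$\left(d{\left(-87 \right)} - 20291\right) \left(-41705 + W{\left(213 \right)}\right) = \left(-113 - 20291\right) \left(-41705 + \sqrt{213 \left(1 + 213\right)}\right) = - 20404 \left(-41705 + \sqrt{213 \cdot 214}\right) = - 20404 \left(-41705 + \sqrt{45582}\right) = 850948820 - 20404 \sqrt{45582}$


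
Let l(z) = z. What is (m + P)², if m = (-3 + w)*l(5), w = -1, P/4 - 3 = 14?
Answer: 2304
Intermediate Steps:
P = 68 (P = 12 + 4*14 = 12 + 56 = 68)
m = -20 (m = (-3 - 1)*5 = -4*5 = -20)
(m + P)² = (-20 + 68)² = 48² = 2304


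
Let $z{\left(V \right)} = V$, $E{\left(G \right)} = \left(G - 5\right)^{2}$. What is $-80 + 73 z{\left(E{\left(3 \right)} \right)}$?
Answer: $212$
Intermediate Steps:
$E{\left(G \right)} = \left(-5 + G\right)^{2}$
$-80 + 73 z{\left(E{\left(3 \right)} \right)} = -80 + 73 \left(-5 + 3\right)^{2} = -80 + 73 \left(-2\right)^{2} = -80 + 73 \cdot 4 = -80 + 292 = 212$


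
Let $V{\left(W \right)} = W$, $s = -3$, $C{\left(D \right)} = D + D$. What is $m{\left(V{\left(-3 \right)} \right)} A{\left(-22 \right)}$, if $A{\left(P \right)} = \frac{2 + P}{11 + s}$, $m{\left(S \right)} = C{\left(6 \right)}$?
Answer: $-30$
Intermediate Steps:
$C{\left(D \right)} = 2 D$
$m{\left(S \right)} = 12$ ($m{\left(S \right)} = 2 \cdot 6 = 12$)
$A{\left(P \right)} = \frac{1}{4} + \frac{P}{8}$ ($A{\left(P \right)} = \frac{2 + P}{11 - 3} = \frac{2 + P}{8} = \left(2 + P\right) \frac{1}{8} = \frac{1}{4} + \frac{P}{8}$)
$m{\left(V{\left(-3 \right)} \right)} A{\left(-22 \right)} = 12 \left(\frac{1}{4} + \frac{1}{8} \left(-22\right)\right) = 12 \left(\frac{1}{4} - \frac{11}{4}\right) = 12 \left(- \frac{5}{2}\right) = -30$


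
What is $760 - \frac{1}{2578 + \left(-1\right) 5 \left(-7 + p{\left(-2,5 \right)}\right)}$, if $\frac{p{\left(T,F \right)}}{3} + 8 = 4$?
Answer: $\frac{2031479}{2673} \approx 760.0$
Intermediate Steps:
$p{\left(T,F \right)} = -12$ ($p{\left(T,F \right)} = -24 + 3 \cdot 4 = -24 + 12 = -12$)
$760 - \frac{1}{2578 + \left(-1\right) 5 \left(-7 + p{\left(-2,5 \right)}\right)} = 760 - \frac{1}{2578 + \left(-1\right) 5 \left(-7 - 12\right)} = 760 - \frac{1}{2578 - -95} = 760 - \frac{1}{2578 + 95} = 760 - \frac{1}{2673} = \frac{2031479}{2673}$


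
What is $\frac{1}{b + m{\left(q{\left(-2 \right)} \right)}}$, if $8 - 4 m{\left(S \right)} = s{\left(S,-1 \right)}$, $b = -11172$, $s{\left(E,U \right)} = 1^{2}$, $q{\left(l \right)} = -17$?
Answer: $- \frac{4}{44681} \approx -8.9523 \cdot 10^{-5}$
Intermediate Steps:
$s{\left(E,U \right)} = 1$
$m{\left(S \right)} = \frac{7}{4}$ ($m{\left(S \right)} = 2 - \frac{1}{4} = \frac{7}{4}$)
$\frac{1}{b + m{\left(q{\left(-2 \right)} \right)}} = \frac{1}{-11172 + \frac{7}{4}} = \frac{1}{- \frac{44681}{4}} = - \frac{4}{44681}$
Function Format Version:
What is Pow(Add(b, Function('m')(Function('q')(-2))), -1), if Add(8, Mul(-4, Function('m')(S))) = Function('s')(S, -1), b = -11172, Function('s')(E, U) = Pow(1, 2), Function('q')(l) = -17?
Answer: Rational(-4, 44681) ≈ -8.9523e-5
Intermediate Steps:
Function('s')(E, U) = 1
Function('m')(S) = Rational(7, 4) (Function('m')(S) = Add(2, Mul(Rational(-1, 4), 1)) = Add(2, Rational(-1, 4)) = Rational(7, 4))
Pow(Add(b, Function('m')(Function('q')(-2))), -1) = Pow(Add(-11172, Rational(7, 4)), -1) = Pow(Rational(-44681, 4), -1) = Rational(-4, 44681)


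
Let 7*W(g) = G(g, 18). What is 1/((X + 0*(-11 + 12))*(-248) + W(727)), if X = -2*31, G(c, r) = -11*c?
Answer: 7/99635 ≈ 7.0256e-5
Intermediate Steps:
X = -62
W(g) = -11*g/7 (W(g) = (-11*g)/7 = -11*g/7)
1/((X + 0*(-11 + 12))*(-248) + W(727)) = 1/((-62 + 0*(-11 + 12))*(-248) - 11/7*727) = 1/((-62 + 0*1)*(-248) - 7997/7) = 1/((-62 + 0)*(-248) - 7997/7) = 1/(-62*(-248) - 7997/7) = 1/(15376 - 7997/7) = 1/(99635/7) = 7/99635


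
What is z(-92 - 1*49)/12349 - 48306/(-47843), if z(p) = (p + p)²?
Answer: 4401197526/590813207 ≈ 7.4494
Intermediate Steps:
z(p) = 4*p² (z(p) = (2*p)² = 4*p²)
z(-92 - 1*49)/12349 - 48306/(-47843) = (4*(-92 - 1*49)²)/12349 - 48306/(-47843) = (4*(-92 - 49)²)*(1/12349) - 48306*(-1/47843) = (4*(-141)²)*(1/12349) + 48306/47843 = (4*19881)*(1/12349) + 48306/47843 = 79524*(1/12349) + 48306/47843 = 79524/12349 + 48306/47843 = 4401197526/590813207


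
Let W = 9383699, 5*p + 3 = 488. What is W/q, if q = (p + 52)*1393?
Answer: 9383699/207557 ≈ 45.210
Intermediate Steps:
p = 97 (p = -3/5 + (1/5)*488 = -3/5 + 488/5 = 97)
q = 207557 (q = (97 + 52)*1393 = 149*1393 = 207557)
W/q = 9383699/207557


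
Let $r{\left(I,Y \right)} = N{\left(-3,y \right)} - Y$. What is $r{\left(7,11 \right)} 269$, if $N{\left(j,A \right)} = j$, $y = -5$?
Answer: $-3766$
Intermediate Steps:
$r{\left(I,Y \right)} = -3 - Y$
$r{\left(7,11 \right)} 269 = \left(-3 - 11\right) 269 = \left(-14\right) 269 = -3766$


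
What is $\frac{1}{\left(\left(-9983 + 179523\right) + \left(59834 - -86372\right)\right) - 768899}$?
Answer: $- \frac{1}{453153} \approx -2.2068 \cdot 10^{-6}$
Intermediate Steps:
$\frac{1}{\left(\left(-9983 + 179523\right) + \left(59834 - -86372\right)\right) - 768899} = \frac{1}{\left(169540 + \left(59834 + 86372\right)\right) - 768899} = \frac{1}{\left(169540 + 146206\right) - 768899} = \frac{1}{315746 - 768899} = \frac{1}{-453153} = - \frac{1}{453153}$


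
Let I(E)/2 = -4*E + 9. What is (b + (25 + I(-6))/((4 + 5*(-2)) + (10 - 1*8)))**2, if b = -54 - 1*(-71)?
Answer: 529/16 ≈ 33.063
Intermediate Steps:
b = 17 (b = -54 + 71 = 17)
I(E) = 18 - 8*E (I(E) = 2*(-4*E + 9) = 2*(9 - 4*E) = 18 - 8*E)
(b + (25 + I(-6))/((4 + 5*(-2)) + (10 - 1*8)))**2 = (17 + (25 + (18 - 8*(-6)))/((4 + 5*(-2)) + (10 - 1*8)))**2 = (17 + (25 + (18 + 48))/((4 - 10) + (10 - 8)))**2 = (17 + (25 + 66)/(-6 + 2))**2 = (17 + 91/(-4))**2 = (17 + 91*(-1/4))**2 = (17 - 91/4)**2 = (-23/4)**2 = 529/16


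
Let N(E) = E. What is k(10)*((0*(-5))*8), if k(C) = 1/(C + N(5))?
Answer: 0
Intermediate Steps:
k(C) = 1/(5 + C) (k(C) = 1/(C + 5) = 1/(5 + C))
k(10)*((0*(-5))*8) = ((0*(-5))*8)/(5 + 10) = (0*8)/15 = (1/15)*0 = 0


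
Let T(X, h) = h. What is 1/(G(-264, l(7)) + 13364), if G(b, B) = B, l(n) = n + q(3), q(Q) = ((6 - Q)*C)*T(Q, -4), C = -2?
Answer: 1/13395 ≈ 7.4655e-5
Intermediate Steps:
q(Q) = 48 - 8*Q (q(Q) = ((6 - Q)*(-2))*(-4) = (-12 + 2*Q)*(-4) = 48 - 8*Q)
l(n) = 24 + n (l(n) = n + (48 - 8*3) = n + (48 - 24) = n + 24 = 24 + n)
1/(G(-264, l(7)) + 13364) = 1/((24 + 7) + 13364) = 1/(31 + 13364) = 1/13395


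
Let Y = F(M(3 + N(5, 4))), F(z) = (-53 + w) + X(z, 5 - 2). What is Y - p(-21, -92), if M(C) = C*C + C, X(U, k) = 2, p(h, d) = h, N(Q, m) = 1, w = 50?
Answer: 20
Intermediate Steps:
M(C) = C + C² (M(C) = C² + C = C + C²)
F(z) = -1 (F(z) = (-53 + 50) + 2 = -3 + 2 = -1)
Y = -1
Y - p(-21, -92) = -1 - 1*(-21) = -1 + 21 = 20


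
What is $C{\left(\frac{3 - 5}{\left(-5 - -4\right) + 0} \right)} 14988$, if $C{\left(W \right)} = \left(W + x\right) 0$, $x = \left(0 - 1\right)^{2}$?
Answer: $0$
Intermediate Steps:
$x = 1$ ($x = \left(-1\right)^{2} = 1$)
$C{\left(W \right)} = 0$ ($C{\left(W \right)} = \left(W + 1\right) 0 = \left(1 + W\right) 0 = 0$)
$C{\left(\frac{3 - 5}{\left(-5 - -4\right) + 0} \right)} 14988 = 0 \cdot 14988 = 0$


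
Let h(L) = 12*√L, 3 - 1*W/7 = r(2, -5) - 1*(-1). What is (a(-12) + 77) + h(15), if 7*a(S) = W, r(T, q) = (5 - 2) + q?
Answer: 81 + 12*√15 ≈ 127.48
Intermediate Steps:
r(T, q) = 3 + q
W = 28 (W = 21 - 7*((3 - 5) - 1*(-1)) = 21 - 7*(-2 + 1) = 21 - 7*(-1) = 21 + 7 = 28)
a(S) = 4 (a(S) = (⅐)*28 = 4)
(a(-12) + 77) + h(15) = (4 + 77) + 12*√15 = 81 + 12*√15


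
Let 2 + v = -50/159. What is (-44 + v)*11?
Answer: -81004/159 ≈ -509.46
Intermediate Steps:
v = -368/159 (v = -2 - 50/159 = -368/159 ≈ -2.3145)
(-44 + v)*11 = (-44 - 368/159)*11 = -7364/159*11 = -81004/159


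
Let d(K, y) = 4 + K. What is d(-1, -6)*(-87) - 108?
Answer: -369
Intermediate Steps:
d(-1, -6)*(-87) - 108 = (4 - 1)*(-87) - 108 = 3*(-87) - 108 = -261 - 108 = -369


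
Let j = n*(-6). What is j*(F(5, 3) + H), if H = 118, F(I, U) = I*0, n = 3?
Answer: -2124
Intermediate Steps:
F(I, U) = 0
j = -18 (j = 3*(-6) = -18)
j*(F(5, 3) + H) = -18*(0 + 118) = -18*118 = -2124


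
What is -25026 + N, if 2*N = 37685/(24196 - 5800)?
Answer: -920718907/36792 ≈ -25025.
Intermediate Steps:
N = 37685/36792 (N = (37685/(24196 - 5800))/2 = (37685/18396)/2 = (37685*(1/18396))/2 = (½)*(37685/18396) = 37685/36792 ≈ 1.0243)
-25026 + N = -25026 + 37685/36792 = -920718907/36792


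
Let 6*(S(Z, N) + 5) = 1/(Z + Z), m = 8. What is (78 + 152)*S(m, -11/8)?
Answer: -55085/48 ≈ -1147.6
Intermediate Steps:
S(Z, N) = -5 + 1/(12*Z) (S(Z, N) = -5 + 1/(6*(Z + Z)) = -5 + 1/(6*((2*Z))) = -5 + (1/(2*Z))/6 = -5 + 1/(12*Z))
(78 + 152)*S(m, -11/8) = (78 + 152)*(-5 + (1/12)/8) = 230*(-5 + (1/12)*(⅛)) = 230*(-5 + 1/96) = 230*(-479/96) = -55085/48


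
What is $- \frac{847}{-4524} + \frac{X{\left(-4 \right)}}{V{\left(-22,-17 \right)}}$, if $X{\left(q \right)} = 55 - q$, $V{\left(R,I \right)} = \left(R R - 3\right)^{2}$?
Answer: $\frac{15094591}{80513628} \approx 0.18748$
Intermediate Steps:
$V{\left(R,I \right)} = \left(-3 + R^{2}\right)^{2}$ ($V{\left(R,I \right)} = \left(R^{2} - 3\right)^{2} = \left(-3 + R^{2}\right)^{2}$)
$- \frac{847}{-4524} + \frac{X{\left(-4 \right)}}{V{\left(-22,-17 \right)}} = - \frac{847}{-4524} + \frac{55 - -4}{\left(-3 + \left(-22\right)^{2}\right)^{2}} = \left(-847\right) \left(- \frac{1}{4524}\right) + \frac{55 + 4}{\left(-3 + 484\right)^{2}} = \frac{847}{4524} + \frac{59}{481^{2}} = \frac{847}{4524} + \frac{59}{231361} = \frac{15094591}{80513628}$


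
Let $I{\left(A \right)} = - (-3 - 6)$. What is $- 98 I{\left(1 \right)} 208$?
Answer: $-183456$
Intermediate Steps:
$I{\left(A \right)} = 9$ ($I{\left(A \right)} = - (-3 - 6) = \left(-1\right) \left(-9\right) = 9$)
$- 98 I{\left(1 \right)} 208 = \left(-98\right) 9 \cdot 208 = \left(-882\right) 208 = -183456$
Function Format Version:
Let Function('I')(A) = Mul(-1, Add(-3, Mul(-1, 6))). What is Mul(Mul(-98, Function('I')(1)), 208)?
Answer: -183456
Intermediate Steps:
Function('I')(A) = 9 (Function('I')(A) = Mul(-1, Add(-3, -6)) = Mul(-1, -9) = 9)
Mul(Mul(-98, Function('I')(1)), 208) = Mul(Mul(-98, 9), 208) = Mul(-882, 208) = -183456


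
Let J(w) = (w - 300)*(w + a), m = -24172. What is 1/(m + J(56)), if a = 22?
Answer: -1/43204 ≈ -2.3146e-5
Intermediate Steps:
J(w) = (-300 + w)*(22 + w) (J(w) = (w - 300)*(w + 22) = (-300 + w)*(22 + w))
1/(m + J(56)) = 1/(-24172 + (-6600 + 56² - 278*56)) = 1/(-24172 + (-6600 + 3136 - 15568)) = 1/(-24172 - 19032) = 1/(-43204) = -1/43204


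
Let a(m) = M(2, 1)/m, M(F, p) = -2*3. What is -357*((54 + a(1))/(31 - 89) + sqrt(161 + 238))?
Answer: 8568/29 - 357*sqrt(399) ≈ -6835.6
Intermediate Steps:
M(F, p) = -6
a(m) = -6/m
-357*((54 + a(1))/(31 - 89) + sqrt(161 + 238)) = -357*((54 - 6/1)/(31 - 89) + sqrt(161 + 238)) = -357*((54 - 6*1)/(-58) + sqrt(399)) = -357*((54 - 6)*(-1/58) + sqrt(399)) = -357*(48*(-1/58) + sqrt(399)) = -357*(-24/29 + sqrt(399)) = 8568/29 - 357*sqrt(399)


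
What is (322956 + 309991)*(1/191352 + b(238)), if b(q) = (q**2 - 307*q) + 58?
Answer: -283133842047467/27336 ≈ -1.0358e+10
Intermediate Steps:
b(q) = 58 + q**2 - 307*q
(322956 + 309991)*(1/191352 + b(238)) = (322956 + 309991)*(1/191352 + (58 + 238**2 - 307*238)) = 632947*(1/191352 + (58 + 56644 - 73066)) = 632947*(1/191352 - 16364) = 632947*(-3131284127/191352) = -283133842047467/27336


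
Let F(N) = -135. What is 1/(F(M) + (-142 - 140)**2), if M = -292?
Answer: 1/79389 ≈ 1.2596e-5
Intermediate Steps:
1/(F(M) + (-142 - 140)**2) = 1/(-135 + (-142 - 140)**2) = 1/(-135 + (-282)**2) = 1/(-135 + 79524) = 1/79389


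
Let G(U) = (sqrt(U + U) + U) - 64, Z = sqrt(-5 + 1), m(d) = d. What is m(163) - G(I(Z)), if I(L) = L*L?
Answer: 231 - 2*I*sqrt(2) ≈ 231.0 - 2.8284*I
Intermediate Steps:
Z = 2*I (Z = sqrt(-4) = 2*I ≈ 2.0*I)
I(L) = L**2
G(U) = -64 + U + sqrt(2)*sqrt(U) (G(U) = (sqrt(2*U) + U) - 64 = (sqrt(2)*sqrt(U) + U) - 64 = (U + sqrt(2)*sqrt(U)) - 64 = -64 + U + sqrt(2)*sqrt(U))
m(163) - G(I(Z)) = 163 - (-64 + (2*I)**2 + sqrt(2)*sqrt((2*I)**2)) = 163 - (-64 - 4 + sqrt(2)*sqrt(-4)) = 163 - (-64 - 4 + sqrt(2)*(2*I)) = 163 - (-64 - 4 + 2*I*sqrt(2)) = 163 - (-68 + 2*I*sqrt(2)) = 163 + (68 - 2*I*sqrt(2)) = 231 - 2*I*sqrt(2)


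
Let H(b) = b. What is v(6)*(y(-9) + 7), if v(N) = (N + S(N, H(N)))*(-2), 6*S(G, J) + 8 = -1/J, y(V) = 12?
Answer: -3173/18 ≈ -176.28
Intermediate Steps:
S(G, J) = -4/3 - 1/(6*J) (S(G, J) = -4/3 + (-1/J)/6 = -4/3 - 1/(6*J))
v(N) = -2*N - (-1 - 8*N)/(3*N) (v(N) = (N + (-1 - 8*N)/(6*N))*(-2) = -2*N - (-1 - 8*N)/(3*N))
v(6)*(y(-9) + 7) = (8/3 - 2*6 + (⅓)/6)*(12 + 7) = (8/3 - 12 + (⅓)*(⅙))*19 = (8/3 - 12 + 1/18)*19 = -167/18*19 = -3173/18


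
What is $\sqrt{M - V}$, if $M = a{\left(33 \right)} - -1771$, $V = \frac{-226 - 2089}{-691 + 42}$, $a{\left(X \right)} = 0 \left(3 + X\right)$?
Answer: $\frac{2 \sqrt{186111134}}{649} \approx 42.041$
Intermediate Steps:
$a{\left(X \right)} = 0$
$V = \frac{2315}{649}$ ($V = - \frac{2315}{-649} = \left(-2315\right) \left(- \frac{1}{649}\right) = \frac{2315}{649} \approx 3.567$)
$M = 1771$ ($M = 0 - -1771 = 0 + 1771 = 1771$)
$\sqrt{M - V} = \sqrt{1771 - \frac{2315}{649}} = \sqrt{\frac{1147064}{649}} = \frac{2 \sqrt{186111134}}{649}$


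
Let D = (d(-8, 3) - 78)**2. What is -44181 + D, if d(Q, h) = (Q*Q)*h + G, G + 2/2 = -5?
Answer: -32517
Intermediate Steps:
G = -6 (G = -1 - 5 = -6)
d(Q, h) = -6 + h*Q**2 (d(Q, h) = (Q*Q)*h - 6 = Q**2*h - 6 = h*Q**2 - 6 = -6 + h*Q**2)
D = 11664 (D = ((-6 + 3*(-8)**2) - 78)**2 = ((-6 + 3*64) - 78)**2 = ((-6 + 192) - 78)**2 = (186 - 78)**2 = 108**2 = 11664)
-44181 + D = -44181 + 11664 = -32517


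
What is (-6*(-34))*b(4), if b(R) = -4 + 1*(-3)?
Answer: -1428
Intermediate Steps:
b(R) = -7 (b(R) = -4 - 3 = -7)
(-6*(-34))*b(4) = -6*(-34)*(-7) = 204*(-7) = -1428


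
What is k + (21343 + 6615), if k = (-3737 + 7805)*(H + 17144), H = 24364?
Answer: 168882502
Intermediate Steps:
k = 168854544 (k = (-3737 + 7805)*(24364 + 17144) = 4068*41508 = 168854544)
k + (21343 + 6615) = 168854544 + (21343 + 6615) = 168854544 + 27958 = 168882502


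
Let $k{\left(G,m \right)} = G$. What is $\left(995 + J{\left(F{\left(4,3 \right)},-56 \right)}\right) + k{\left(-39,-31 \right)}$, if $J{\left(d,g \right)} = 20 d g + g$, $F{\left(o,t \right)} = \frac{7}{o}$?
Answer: $-1060$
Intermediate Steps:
$J{\left(d,g \right)} = g + 20 d g$ ($J{\left(d,g \right)} = 20 d g + g = g + 20 d g$)
$\left(995 + J{\left(F{\left(4,3 \right)},-56 \right)}\right) + k{\left(-39,-31 \right)} = \left(995 - 56 \left(1 + 20 \cdot \frac{7}{4}\right)\right) - 39 = \left(995 - 56 \left(1 + 35\right)\right) - 39 = \left(995 - 2016\right) - 39 = -1021 - 39 = -1060$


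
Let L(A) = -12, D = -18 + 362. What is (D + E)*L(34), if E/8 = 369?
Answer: -39552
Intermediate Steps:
D = 344
E = 2952 (E = 8*369 = 2952)
(D + E)*L(34) = (344 + 2952)*(-12) = 3296*(-12) = -39552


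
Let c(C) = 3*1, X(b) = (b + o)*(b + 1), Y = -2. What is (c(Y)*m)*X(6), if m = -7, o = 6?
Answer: -1764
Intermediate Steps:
X(b) = (1 + b)*(6 + b) (X(b) = (b + 6)*(b + 1) = (6 + b)*(1 + b) = (1 + b)*(6 + b))
c(C) = 3
(c(Y)*m)*X(6) = (3*(-7))*(6 + 6² + 7*6) = -21*(6 + 36 + 42) = -21*84 = -1764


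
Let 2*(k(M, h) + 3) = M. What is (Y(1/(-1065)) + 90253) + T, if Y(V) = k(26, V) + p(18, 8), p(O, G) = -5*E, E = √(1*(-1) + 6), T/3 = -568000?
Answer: -1613737 - 5*√5 ≈ -1.6137e+6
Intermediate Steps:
T = -1704000 (T = 3*(-568000) = -1704000)
E = √5 (E = √(-1 + 6) = √5 ≈ 2.2361)
k(M, h) = -3 + M/2
p(O, G) = -5*√5
Y(V) = 10 - 5*√5 (Y(V) = (-3 + (½)*26) - 5*√5 = (-3 + 13) - 5*√5 = 10 - 5*√5)
(Y(1/(-1065)) + 90253) + T = ((10 - 5*√5) + 90253) - 1704000 = (90263 - 5*√5) - 1704000 = -1613737 - 5*√5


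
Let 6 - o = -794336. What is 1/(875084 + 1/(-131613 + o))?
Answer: 662729/579943544237 ≈ 1.1427e-6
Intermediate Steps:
o = 794342 (o = 6 - 1*(-794336) = 6 + 794336 = 794342)
1/(875084 + 1/(-131613 + o)) = 1/(875084 + 1/(-131613 + 794342)) = 1/(875084 + 1/662729) = 1/(579943544237/662729) = 662729/579943544237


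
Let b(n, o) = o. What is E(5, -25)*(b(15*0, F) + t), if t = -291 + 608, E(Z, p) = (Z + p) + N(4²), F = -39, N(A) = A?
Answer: -1112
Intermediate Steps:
E(Z, p) = 16 + Z + p (E(Z, p) = (Z + p) + 4² = (Z + p) + 16 = 16 + Z + p)
t = 317
E(5, -25)*(b(15*0, F) + t) = (16 + 5 - 25)*(-39 + 317) = -4*278 = -1112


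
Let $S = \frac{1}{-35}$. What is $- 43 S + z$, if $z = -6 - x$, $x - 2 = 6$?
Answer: $- \frac{447}{35} \approx -12.771$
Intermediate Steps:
$x = 8$ ($x = 2 + 6 = 8$)
$S = - \frac{1}{35} \approx -0.028571$
$z = -14$ ($z = -6 - 8 = -14$)
$- 43 S + z = \left(-43\right) \left(- \frac{1}{35}\right) - 14 = \frac{43}{35} - 14 = - \frac{447}{35}$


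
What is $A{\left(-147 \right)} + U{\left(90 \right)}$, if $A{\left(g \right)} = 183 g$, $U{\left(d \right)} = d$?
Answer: $-26811$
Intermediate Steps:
$A{\left(-147 \right)} + U{\left(90 \right)} = 183 \left(-147\right) + 90 = -26901 + 90 = -26811$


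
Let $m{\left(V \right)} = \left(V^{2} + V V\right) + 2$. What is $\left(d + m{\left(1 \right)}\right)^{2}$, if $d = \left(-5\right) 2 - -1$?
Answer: $25$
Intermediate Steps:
$m{\left(V \right)} = 2 + 2 V^{2}$ ($m{\left(V \right)} = \left(V^{2} + V^{2}\right) + 2 = 2 V^{2} + 2 = 2 + 2 V^{2}$)
$d = -9$ ($d = -10 + 1 = -9$)
$\left(d + m{\left(1 \right)}\right)^{2} = \left(-9 + \left(2 + 2 \cdot 1^{2}\right)\right)^{2} = \left(-9 + \left(2 + 2 \cdot 1\right)\right)^{2} = \left(-9 + \left(2 + 2\right)\right)^{2} = \left(-9 + 4\right)^{2} = \left(-5\right)^{2} = 25$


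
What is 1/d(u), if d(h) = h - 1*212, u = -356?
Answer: -1/568 ≈ -0.0017606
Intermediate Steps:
d(h) = -212 + h (d(h) = h - 212 = -212 + h)
1/d(u) = 1/(-212 - 356) = 1/(-568) = -1/568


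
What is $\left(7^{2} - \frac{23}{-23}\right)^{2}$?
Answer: $2500$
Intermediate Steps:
$\left(7^{2} - \frac{23}{-23}\right)^{2} = \left(49 - -1\right)^{2} = \left(49 + 1\right)^{2} = 50^{2} = 2500$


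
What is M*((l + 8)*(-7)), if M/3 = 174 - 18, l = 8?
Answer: -52416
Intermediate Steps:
M = 468 (M = 3*(174 - 18) = 3*156 = 468)
M*((l + 8)*(-7)) = 468*((8 + 8)*(-7)) = 468*(16*(-7)) = 468*(-112) = -52416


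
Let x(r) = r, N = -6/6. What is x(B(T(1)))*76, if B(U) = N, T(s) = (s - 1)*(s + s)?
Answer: -76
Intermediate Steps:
T(s) = 2*s*(-1 + s) (T(s) = (-1 + s)*(2*s) = 2*s*(-1 + s))
N = -1 (N = -6*⅙ = -1)
B(U) = -1
x(B(T(1)))*76 = -1*76 = -76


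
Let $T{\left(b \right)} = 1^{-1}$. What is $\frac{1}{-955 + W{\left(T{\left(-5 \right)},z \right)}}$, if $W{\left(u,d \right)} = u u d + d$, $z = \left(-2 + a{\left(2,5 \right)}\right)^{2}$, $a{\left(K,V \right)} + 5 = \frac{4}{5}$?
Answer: $- \frac{25}{21953} \approx -0.0011388$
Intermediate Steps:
$a{\left(K,V \right)} = - \frac{21}{5}$ ($a{\left(K,V \right)} = -5 + \frac{4}{5} = - \frac{21}{5}$)
$T{\left(b \right)} = 1$
$z = \frac{961}{25}$ ($z = \left(-2 - \frac{21}{5}\right)^{2} = \left(- \frac{31}{5}\right)^{2} = \frac{961}{25} \approx 38.44$)
$W{\left(u,d \right)} = d + d u^{2}$ ($W{\left(u,d \right)} = u^{2} d + d = d u^{2} + d = d + d u^{2}$)
$\frac{1}{-955 + W{\left(T{\left(-5 \right)},z \right)}} = \frac{1}{-955 + \frac{961 \left(1 + 1^{2}\right)}{25}} = \frac{1}{-955 + \frac{961 \left(1 + 1\right)}{25}} = \frac{1}{-955 + \frac{961}{25} \cdot 2} = \frac{1}{-955 + \frac{1922}{25}} = \frac{1}{- \frac{21953}{25}} = - \frac{25}{21953}$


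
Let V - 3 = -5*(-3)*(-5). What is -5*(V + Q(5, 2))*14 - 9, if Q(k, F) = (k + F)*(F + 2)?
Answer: 3071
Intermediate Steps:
V = -72 (V = 3 - 5*(-3)*(-5) = 3 + 15*(-5) = 3 - 75 = -72)
Q(k, F) = (2 + F)*(F + k) (Q(k, F) = (F + k)*(2 + F) = (2 + F)*(F + k))
-5*(V + Q(5, 2))*14 - 9 = -5*(-72 + (2**2 + 2*2 + 2*5 + 2*5))*14 - 9 = -5*(-72 + (4 + 4 + 10 + 10))*14 - 9 = -5*(-72 + 28)*14 - 9 = -5*(-44)*14 - 9 = 220*14 - 9 = 3080 - 9 = 3071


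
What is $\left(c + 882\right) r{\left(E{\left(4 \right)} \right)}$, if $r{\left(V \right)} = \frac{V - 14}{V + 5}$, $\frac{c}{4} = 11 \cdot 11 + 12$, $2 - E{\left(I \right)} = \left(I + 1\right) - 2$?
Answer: $- \frac{10605}{2} \approx -5302.5$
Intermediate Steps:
$E{\left(I \right)} = 3 - I$ ($E{\left(I \right)} = 2 - \left(\left(I + 1\right) - 2\right) = 2 - \left(\left(1 + I\right) - 2\right) = 2 - \left(-1 + I\right) = 3 - I$)
$c = 532$ ($c = 4 \left(11 \cdot 11 + 12\right) = 4 \left(121 + 12\right) = 4 \cdot 133 = 532$)
$r{\left(V \right)} = \frac{-14 + V}{5 + V}$
$\left(c + 882\right) r{\left(E{\left(4 \right)} \right)} = \left(532 + 882\right) \frac{-14 + \left(3 - 4\right)}{5 + \left(3 - 4\right)} = 1414 \frac{-14 + \left(3 - 4\right)}{5 + \left(3 - 4\right)} = 1414 \frac{-14 - 1}{5 - 1} = 1414 \cdot \frac{1}{4} \left(-15\right) = 1414 \left(- \frac{15}{4}\right) = - \frac{10605}{2}$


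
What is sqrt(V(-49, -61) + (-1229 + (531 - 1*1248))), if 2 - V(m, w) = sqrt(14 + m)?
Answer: sqrt(-1944 - I*sqrt(35)) ≈ 0.06709 - 44.091*I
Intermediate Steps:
V(m, w) = 2 - sqrt(14 + m)
sqrt(V(-49, -61) + (-1229 + (531 - 1*1248))) = sqrt((2 - sqrt(14 - 49)) + (-1229 + (531 - 1*1248))) = sqrt((2 - sqrt(-35)) + (-1229 + (531 - 1248))) = sqrt((2 - I*sqrt(35)) + (-1229 - 717)) = sqrt((2 - I*sqrt(35)) - 1946) = sqrt(-1944 - I*sqrt(35))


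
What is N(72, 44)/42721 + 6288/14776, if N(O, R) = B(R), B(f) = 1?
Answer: 33580553/78905687 ≈ 0.42558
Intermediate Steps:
N(O, R) = 1
N(72, 44)/42721 + 6288/14776 = 1/42721 + 6288/14776 = 1*(1/42721) + 6288*(1/14776) = 1/42721 + 786/1847 = 33580553/78905687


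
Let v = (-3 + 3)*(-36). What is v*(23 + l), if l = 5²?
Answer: 0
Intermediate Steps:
l = 25
v = 0 (v = 0*(-36) = 0)
v*(23 + l) = 0*(23 + 25) = 0*48 = 0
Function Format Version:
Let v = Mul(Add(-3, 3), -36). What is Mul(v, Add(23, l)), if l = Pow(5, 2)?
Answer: 0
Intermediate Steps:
l = 25
v = 0 (v = Mul(0, -36) = 0)
Mul(v, Add(23, l)) = Mul(0, Add(23, 25)) = Mul(0, 48) = 0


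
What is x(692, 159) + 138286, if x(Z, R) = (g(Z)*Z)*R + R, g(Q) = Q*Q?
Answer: 52688586637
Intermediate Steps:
g(Q) = Q²
x(Z, R) = R + R*Z³ (x(Z, R) = (Z²*Z)*R + R = Z³*R + R = R*Z³ + R = R + R*Z³)
x(692, 159) + 138286 = 159*(1 + 692³) + 138286 = 159*(1 + 331373888) + 138286 = 159*331373889 + 138286 = 52688448351 + 138286 = 52688586637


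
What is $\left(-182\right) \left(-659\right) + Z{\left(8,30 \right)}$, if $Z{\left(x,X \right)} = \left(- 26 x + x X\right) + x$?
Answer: $119978$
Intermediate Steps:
$Z{\left(x,X \right)} = - 25 x + X x$ ($Z{\left(x,X \right)} = \left(- 26 x + X x\right) + x = - 25 x + X x$)
$\left(-182\right) \left(-659\right) + Z{\left(8,30 \right)} = \left(-182\right) \left(-659\right) + 8 \left(-25 + 30\right) = 119938 + 8 \cdot 5 = 119938 + 40 = 119978$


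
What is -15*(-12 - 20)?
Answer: 480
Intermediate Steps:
-15*(-12 - 20) = -15*(-32) = 480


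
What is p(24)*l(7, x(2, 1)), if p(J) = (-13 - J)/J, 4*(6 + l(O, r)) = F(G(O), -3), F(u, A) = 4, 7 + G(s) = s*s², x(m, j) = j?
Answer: 185/24 ≈ 7.7083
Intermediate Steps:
G(s) = -7 + s³ (G(s) = -7 + s*s² = -7 + s³)
l(O, r) = -5 (l(O, r) = -6 + (¼)*4 = -6 + 1 = -5)
p(J) = (-13 - J)/J
p(24)*l(7, x(2, 1)) = ((-13 - 1*24)/24)*(-5) = ((-13 - 24)/24)*(-5) = ((1/24)*(-37))*(-5) = -37/24*(-5) = 185/24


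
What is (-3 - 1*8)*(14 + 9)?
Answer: -253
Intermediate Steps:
(-3 - 1*8)*(14 + 9) = (-3 - 8)*23 = -11*23 = -253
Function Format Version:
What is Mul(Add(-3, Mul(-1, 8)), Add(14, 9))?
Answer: -253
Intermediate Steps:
Mul(Add(-3, Mul(-1, 8)), Add(14, 9)) = Mul(Add(-3, -8), 23) = Mul(-11, 23) = -253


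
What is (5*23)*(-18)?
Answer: -2070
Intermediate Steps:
(5*23)*(-18) = 115*(-18) = -2070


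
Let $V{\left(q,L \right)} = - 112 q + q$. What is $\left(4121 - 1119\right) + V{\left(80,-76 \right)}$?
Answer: $-5878$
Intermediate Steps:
$V{\left(q,L \right)} = - 111 q$
$\left(4121 - 1119\right) + V{\left(80,-76 \right)} = \left(4121 - 1119\right) - 8880 = 3002 - 8880 = -5878$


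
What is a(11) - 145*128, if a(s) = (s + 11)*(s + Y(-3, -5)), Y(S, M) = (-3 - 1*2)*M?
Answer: -17768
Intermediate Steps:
Y(S, M) = -5*M (Y(S, M) = (-3 - 2)*M = -5*M)
a(s) = (11 + s)*(25 + s) (a(s) = (s + 11)*(s - 5*(-5)) = (11 + s)*(s + 25) = (11 + s)*(25 + s))
a(11) - 145*128 = (275 + 11² + 36*11) - 145*128 = (275 + 121 + 396) - 18560 = 792 - 18560 = -17768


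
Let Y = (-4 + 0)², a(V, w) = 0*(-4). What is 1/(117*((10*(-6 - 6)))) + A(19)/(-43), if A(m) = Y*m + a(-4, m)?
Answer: -4268203/603720 ≈ -7.0698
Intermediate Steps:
a(V, w) = 0
Y = 16 (Y = (-4)² = 16)
A(m) = 16*m (A(m) = 16*m + 0 = 16*m)
1/(117*((10*(-6 - 6)))) + A(19)/(-43) = 1/(117*((10*(-6 - 6)))) + (16*19)/(-43) = 1/(117*((10*(-12)))) + 304*(-1/43) = (1/117)/(-120) - 304/43 = (1/117)*(-1/120) - 304/43 = -1/14040 - 304/43 = -4268203/603720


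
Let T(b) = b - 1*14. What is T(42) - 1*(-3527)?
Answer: 3555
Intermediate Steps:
T(b) = -14 + b (T(b) = b - 14 = -14 + b)
T(42) - 1*(-3527) = (-14 + 42) - 1*(-3527) = 28 + 3527 = 3555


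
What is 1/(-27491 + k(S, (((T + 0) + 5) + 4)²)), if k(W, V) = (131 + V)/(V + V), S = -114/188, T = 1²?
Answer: -200/5497969 ≈ -3.6377e-5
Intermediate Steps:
T = 1
S = -57/94 (S = -114*1/188 = -57/94 ≈ -0.60638)
k(W, V) = (131 + V)/(2*V) (k(W, V) = (131 + V)/((2*V)) = (131 + V)*(1/(2*V)) = (131 + V)/(2*V))
1/(-27491 + k(S, (((T + 0) + 5) + 4)²)) = 1/(-27491 + (131 + (((1 + 0) + 5) + 4)²)/(2*((((1 + 0) + 5) + 4)²))) = 1/(-27491 + (131 + ((1 + 5) + 4)²)/(2*(((1 + 5) + 4)²))) = 1/(-27491 + (131 + (6 + 4)²)/(2*((6 + 4)²))) = 1/(-27491 + (131 + 10²)/(2*(10²))) = 1/(-27491 + (½)*(131 + 100)/100) = 1/(-27491 + (½)*(1/100)*231) = 1/(-27491 + 231/200) = 1/(-5497969/200) = -200/5497969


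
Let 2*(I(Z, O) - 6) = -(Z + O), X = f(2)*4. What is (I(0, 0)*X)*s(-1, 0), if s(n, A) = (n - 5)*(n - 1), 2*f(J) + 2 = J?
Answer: 0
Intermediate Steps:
f(J) = -1 + J/2
X = 0 (X = (-1 + (1/2)*2)*4 = (-1 + 1)*4 = 0*4 = 0)
I(Z, O) = 6 - O/2 - Z/2 (I(Z, O) = 6 + (-(Z + O))/2 = 6 + (-(O + Z))/2 = 6 + (-O - Z)/2 = 6 + (-O/2 - Z/2) = 6 - O/2 - Z/2)
s(n, A) = (-1 + n)*(-5 + n) (s(n, A) = (-5 + n)*(-1 + n) = (-1 + n)*(-5 + n))
(I(0, 0)*X)*s(-1, 0) = ((6 - 1/2*0 - 1/2*0)*0)*(5 + (-1)**2 - 6*(-1)) = ((6 + 0 + 0)*0)*(5 + 1 + 6) = (6*0)*12 = 0*12 = 0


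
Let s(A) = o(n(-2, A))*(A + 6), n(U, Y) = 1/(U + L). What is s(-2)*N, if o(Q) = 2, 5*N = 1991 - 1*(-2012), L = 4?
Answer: 32024/5 ≈ 6404.8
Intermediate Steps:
N = 4003/5 (N = (1991 - 1*(-2012))/5 = (1991 + 2012)/5 = (⅕)*4003 = 4003/5 ≈ 800.60)
n(U, Y) = 1/(4 + U) (n(U, Y) = 1/(U + 4) = 1/(4 + U))
s(A) = 12 + 2*A (s(A) = 2*(A + 6) = 2*(6 + A) = 12 + 2*A)
s(-2)*N = (12 + 2*(-2))*(4003/5) = (12 - 4)*(4003/5) = 8*(4003/5) = 32024/5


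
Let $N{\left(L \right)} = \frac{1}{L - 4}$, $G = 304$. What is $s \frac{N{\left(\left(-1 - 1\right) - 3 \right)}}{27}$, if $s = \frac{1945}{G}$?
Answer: $- \frac{1945}{73872} \approx -0.026329$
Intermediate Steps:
$N{\left(L \right)} = \frac{1}{-4 + L}$
$s = \frac{1945}{304} \approx 6.398$
$s \frac{N{\left(\left(-1 - 1\right) - 3 \right)}}{27} = \frac{1945 \frac{1}{\left(-4 - 5\right) 27}}{304} = \frac{1945 \frac{1}{-4 - 5} \cdot \frac{1}{27}}{304} = \frac{1945 \frac{1}{-9} \cdot \frac{1}{27}}{304} = \frac{1945 \left(\left(- \frac{1}{9}\right) \frac{1}{27}\right)}{304} = \frac{1945}{304} \left(- \frac{1}{243}\right) = - \frac{1945}{73872}$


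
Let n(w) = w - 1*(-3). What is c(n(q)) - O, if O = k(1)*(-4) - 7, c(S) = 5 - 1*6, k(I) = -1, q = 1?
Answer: 2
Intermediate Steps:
n(w) = 3 + w (n(w) = w + 3 = 3 + w)
c(S) = -1 (c(S) = 5 - 6 = -1)
O = -3 (O = -1*(-4) - 7 = 4 - 7 = -3)
c(n(q)) - O = -1 - 1*(-3) = -1 + 3 = 2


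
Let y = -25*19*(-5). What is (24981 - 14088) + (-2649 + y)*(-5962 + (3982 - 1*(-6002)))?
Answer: -1091135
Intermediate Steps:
y = 2375 (y = -475*(-5) = 2375)
(24981 - 14088) + (-2649 + y)*(-5962 + (3982 - 1*(-6002))) = (24981 - 14088) + (-2649 + 2375)*(-5962 + (3982 - 1*(-6002))) = 10893 - 274*(-5962 + (3982 + 6002)) = 10893 - 274*(-5962 + 9984) = 10893 - 274*4022 = 10893 - 1102028 = -1091135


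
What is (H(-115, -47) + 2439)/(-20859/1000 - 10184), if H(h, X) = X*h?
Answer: -212000/275807 ≈ -0.76865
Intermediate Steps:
(H(-115, -47) + 2439)/(-20859/1000 - 10184) = (-47*(-115) + 2439)/(-20859/1000 - 10184) = (5405 + 2439)/(-20859*1/1000 - 10184) = 7844/(-20859/1000 - 10184) = 7844/(-10204859/1000) = 7844*(-1000/10204859) = -212000/275807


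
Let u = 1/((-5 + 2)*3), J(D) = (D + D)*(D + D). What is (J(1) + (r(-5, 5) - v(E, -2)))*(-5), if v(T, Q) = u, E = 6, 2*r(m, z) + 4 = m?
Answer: 35/18 ≈ 1.9444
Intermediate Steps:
r(m, z) = -2 + m/2
J(D) = 4*D**2 (J(D) = (2*D)*(2*D) = 4*D**2)
u = -1/9 (u = 1/(-3*3) = 1/(-9) = -1/9 ≈ -0.11111)
v(T, Q) = -1/9
(J(1) + (r(-5, 5) - v(E, -2)))*(-5) = (4*1**2 + ((-2 + (1/2)*(-5)) - 1*(-1/9)))*(-5) = (4*1 + ((-2 - 5/2) + 1/9))*(-5) = (4 + (-9/2 + 1/9))*(-5) = (4 - 79/18)*(-5) = -7/18*(-5) = 35/18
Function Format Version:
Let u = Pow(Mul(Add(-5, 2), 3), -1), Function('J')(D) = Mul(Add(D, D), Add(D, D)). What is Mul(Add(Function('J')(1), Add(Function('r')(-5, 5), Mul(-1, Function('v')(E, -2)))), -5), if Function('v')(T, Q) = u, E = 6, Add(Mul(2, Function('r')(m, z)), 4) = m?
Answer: Rational(35, 18) ≈ 1.9444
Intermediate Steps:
Function('r')(m, z) = Add(-2, Mul(Rational(1, 2), m))
Function('J')(D) = Mul(4, Pow(D, 2)) (Function('J')(D) = Mul(Mul(2, D), Mul(2, D)) = Mul(4, Pow(D, 2)))
u = Rational(-1, 9) (u = Pow(Mul(-3, 3), -1) = Pow(-9, -1) = Rational(-1, 9) ≈ -0.11111)
Function('v')(T, Q) = Rational(-1, 9)
Mul(Add(Function('J')(1), Add(Function('r')(-5, 5), Mul(-1, Function('v')(E, -2)))), -5) = Mul(Add(Mul(4, Pow(1, 2)), Add(Add(-2, Mul(Rational(1, 2), -5)), Mul(-1, Rational(-1, 9)))), -5) = Mul(Add(Mul(4, 1), Add(Add(-2, Rational(-5, 2)), Rational(1, 9))), -5) = Mul(Add(4, Add(Rational(-9, 2), Rational(1, 9))), -5) = Mul(Add(4, Rational(-79, 18)), -5) = Mul(Rational(-7, 18), -5) = Rational(35, 18)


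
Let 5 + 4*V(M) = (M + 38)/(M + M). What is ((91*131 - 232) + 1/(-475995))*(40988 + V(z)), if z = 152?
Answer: 3648756405210437/7615920 ≈ 4.7910e+8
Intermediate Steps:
V(M) = -5/4 + (38 + M)/(8*M) (V(M) = -5/4 + ((M + 38)/(M + M))/4 = -5/4 + ((38 + M)/((2*M)))/4 = -5/4 + ((38 + M)*(1/(2*M)))/4 = -5/4 + ((38 + M)/(2*M))/4 = -5/4 + (38 + M)/(8*M))
((91*131 - 232) + 1/(-475995))*(40988 + V(z)) = ((91*131 - 232) + 1/(-475995))*(40988 + (1/8)*(38 - 9*152)/152) = ((11921 - 232) - 1/475995)*(40988 + (1/8)*(1/152)*(38 - 1368)) = (11689 - 1/475995)*(40988 + (1/8)*(1/152)*(-1330)) = 5563905554*(40988 - 35/32)/475995 = (5563905554/475995)*(1311581/32) = 3648756405210437/7615920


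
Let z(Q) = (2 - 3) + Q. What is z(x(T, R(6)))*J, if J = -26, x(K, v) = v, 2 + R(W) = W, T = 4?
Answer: -78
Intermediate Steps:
R(W) = -2 + W
z(Q) = -1 + Q
z(x(T, R(6)))*J = (-1 + (-2 + 6))*(-26) = (-1 + 4)*(-26) = 3*(-26) = -78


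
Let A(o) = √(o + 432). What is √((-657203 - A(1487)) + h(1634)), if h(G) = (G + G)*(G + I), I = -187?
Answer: √(4071593 - √1919) ≈ 2017.8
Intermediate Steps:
A(o) = √(432 + o)
h(G) = 2*G*(-187 + G) (h(G) = (G + G)*(G - 187) = (2*G)*(-187 + G) = 2*G*(-187 + G))
√((-657203 - A(1487)) + h(1634)) = √((-657203 - √(432 + 1487)) + 2*1634*(-187 + 1634)) = √((-657203 - √1919) + 2*1634*1447) = √((-657203 - √1919) + 4728796) = √(4071593 - √1919)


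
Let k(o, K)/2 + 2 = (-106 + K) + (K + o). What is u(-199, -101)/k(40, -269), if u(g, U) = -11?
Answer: 11/1212 ≈ 0.0090759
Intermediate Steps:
k(o, K) = -216 + 2*o + 4*K (k(o, K) = -4 + 2*((-106 + K) + (K + o)) = -4 + 2*(-106 + o + 2*K) = -4 + (-212 + 2*o + 4*K) = -216 + 2*o + 4*K)
u(-199, -101)/k(40, -269) = -11/(-216 + 2*40 + 4*(-269)) = -11/(-216 + 80 - 1076) = -11/(-1212) = -11*(-1/1212) = 11/1212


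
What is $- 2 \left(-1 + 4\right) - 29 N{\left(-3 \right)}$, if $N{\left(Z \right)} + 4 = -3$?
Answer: $197$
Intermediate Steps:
$N{\left(Z \right)} = -7$ ($N{\left(Z \right)} = -4 - 3 = -7$)
$- 2 \left(-1 + 4\right) - 29 N{\left(-3 \right)} = - 2 \left(-1 + 4\right) - -203 = \left(-2\right) 3 + 203 = -6 + 203 = 197$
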